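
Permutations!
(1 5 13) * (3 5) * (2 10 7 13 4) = [0, 3, 10, 5, 2, 4, 6, 13, 8, 9, 7, 11, 12, 1] = (1 3 5 4 2 10 7 13)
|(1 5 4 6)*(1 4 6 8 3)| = 6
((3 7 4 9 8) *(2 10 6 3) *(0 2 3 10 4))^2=[4, 1, 9, 0, 8, 5, 6, 2, 7, 3, 10]=(10)(0 4 8 7 2 9 3)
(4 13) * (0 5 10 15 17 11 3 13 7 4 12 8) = (0 5 10 15 17 11 3 13 12 8)(4 7) = [5, 1, 2, 13, 7, 10, 6, 4, 0, 9, 15, 3, 8, 12, 14, 17, 16, 11]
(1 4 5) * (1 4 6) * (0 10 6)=[10, 0, 2, 3, 5, 4, 1, 7, 8, 9, 6]=(0 10 6 1)(4 5)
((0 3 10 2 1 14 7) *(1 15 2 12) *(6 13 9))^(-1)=(0 7 14 1 12 10 3)(2 15)(6 9 13)=[7, 12, 15, 0, 4, 5, 9, 14, 8, 13, 3, 11, 10, 6, 1, 2]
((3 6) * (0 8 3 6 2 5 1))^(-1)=(0 1 5 2 3 8)=[1, 5, 3, 8, 4, 2, 6, 7, 0]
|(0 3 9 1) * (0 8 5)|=6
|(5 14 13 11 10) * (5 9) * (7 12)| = 6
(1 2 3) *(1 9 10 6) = (1 2 3 9 10 6) = [0, 2, 3, 9, 4, 5, 1, 7, 8, 10, 6]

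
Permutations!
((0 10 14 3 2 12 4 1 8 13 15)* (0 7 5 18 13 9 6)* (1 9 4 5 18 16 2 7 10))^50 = (0 8 9)(1 4 6)(2 5)(3 7 18 13 15 10 14)(12 16) = [8, 4, 5, 7, 6, 2, 1, 18, 9, 0, 14, 11, 16, 15, 3, 10, 12, 17, 13]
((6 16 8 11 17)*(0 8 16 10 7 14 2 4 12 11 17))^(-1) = [11, 1, 14, 3, 2, 5, 17, 10, 0, 9, 6, 12, 4, 13, 7, 15, 16, 8] = (0 11 12 4 2 14 7 10 6 17 8)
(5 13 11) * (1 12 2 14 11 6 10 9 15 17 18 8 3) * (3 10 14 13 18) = [0, 12, 13, 1, 4, 18, 14, 7, 10, 15, 9, 5, 2, 6, 11, 17, 16, 3, 8] = (1 12 2 13 6 14 11 5 18 8 10 9 15 17 3)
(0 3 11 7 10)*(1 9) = [3, 9, 2, 11, 4, 5, 6, 10, 8, 1, 0, 7] = (0 3 11 7 10)(1 9)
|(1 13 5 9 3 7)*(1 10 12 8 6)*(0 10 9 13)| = |(0 10 12 8 6 1)(3 7 9)(5 13)| = 6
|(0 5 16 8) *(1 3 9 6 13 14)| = |(0 5 16 8)(1 3 9 6 13 14)| = 12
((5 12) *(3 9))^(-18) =(12) =[0, 1, 2, 3, 4, 5, 6, 7, 8, 9, 10, 11, 12]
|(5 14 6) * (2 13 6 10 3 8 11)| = |(2 13 6 5 14 10 3 8 11)| = 9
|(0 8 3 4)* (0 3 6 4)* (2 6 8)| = 5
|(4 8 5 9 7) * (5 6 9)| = |(4 8 6 9 7)| = 5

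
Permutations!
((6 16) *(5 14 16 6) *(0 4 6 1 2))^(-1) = (0 2 1 6 4)(5 16 14) = [2, 6, 1, 3, 0, 16, 4, 7, 8, 9, 10, 11, 12, 13, 5, 15, 14]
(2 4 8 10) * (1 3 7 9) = (1 3 7 9)(2 4 8 10) = [0, 3, 4, 7, 8, 5, 6, 9, 10, 1, 2]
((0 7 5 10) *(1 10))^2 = (0 5 10 7 1) = [5, 0, 2, 3, 4, 10, 6, 1, 8, 9, 7]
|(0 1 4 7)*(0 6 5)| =|(0 1 4 7 6 5)| =6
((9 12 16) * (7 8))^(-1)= (7 8)(9 16 12)= [0, 1, 2, 3, 4, 5, 6, 8, 7, 16, 10, 11, 9, 13, 14, 15, 12]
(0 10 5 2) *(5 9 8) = (0 10 9 8 5 2) = [10, 1, 0, 3, 4, 2, 6, 7, 5, 8, 9]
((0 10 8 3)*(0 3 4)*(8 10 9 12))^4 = (0 4 8 12 9) = [4, 1, 2, 3, 8, 5, 6, 7, 12, 0, 10, 11, 9]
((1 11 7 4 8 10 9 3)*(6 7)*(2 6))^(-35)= (1 4)(2 10)(3 7)(6 9)(8 11)= [0, 4, 10, 7, 1, 5, 9, 3, 11, 6, 2, 8]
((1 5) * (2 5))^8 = [0, 5, 1, 3, 4, 2] = (1 5 2)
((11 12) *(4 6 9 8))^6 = (12)(4 9)(6 8) = [0, 1, 2, 3, 9, 5, 8, 7, 6, 4, 10, 11, 12]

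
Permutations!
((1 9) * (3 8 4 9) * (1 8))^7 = [0, 3, 2, 1, 9, 5, 6, 7, 4, 8] = (1 3)(4 9 8)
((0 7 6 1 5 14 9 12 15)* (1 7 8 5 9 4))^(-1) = (0 15 12 9 1 4 14 5 8)(6 7) = [15, 4, 2, 3, 14, 8, 7, 6, 0, 1, 10, 11, 9, 13, 5, 12]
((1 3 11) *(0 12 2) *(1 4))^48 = (12) = [0, 1, 2, 3, 4, 5, 6, 7, 8, 9, 10, 11, 12]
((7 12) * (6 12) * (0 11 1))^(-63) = (12) = [0, 1, 2, 3, 4, 5, 6, 7, 8, 9, 10, 11, 12]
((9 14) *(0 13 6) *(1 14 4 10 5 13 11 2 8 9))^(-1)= [6, 14, 11, 3, 9, 10, 13, 7, 2, 8, 4, 0, 12, 5, 1]= (0 6 13 5 10 4 9 8 2 11)(1 14)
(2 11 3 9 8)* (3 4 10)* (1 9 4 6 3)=(1 9 8 2 11 6 3 4 10)=[0, 9, 11, 4, 10, 5, 3, 7, 2, 8, 1, 6]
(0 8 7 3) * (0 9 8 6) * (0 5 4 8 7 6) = (3 9 7)(4 8 6 5) = [0, 1, 2, 9, 8, 4, 5, 3, 6, 7]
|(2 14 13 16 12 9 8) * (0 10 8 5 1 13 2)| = 6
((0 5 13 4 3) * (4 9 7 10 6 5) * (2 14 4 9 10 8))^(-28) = (0 2)(3 8)(4 7)(9 14) = [2, 1, 0, 8, 7, 5, 6, 4, 3, 14, 10, 11, 12, 13, 9]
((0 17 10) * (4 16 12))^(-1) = (0 10 17)(4 12 16) = [10, 1, 2, 3, 12, 5, 6, 7, 8, 9, 17, 11, 16, 13, 14, 15, 4, 0]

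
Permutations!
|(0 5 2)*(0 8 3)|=|(0 5 2 8 3)|=5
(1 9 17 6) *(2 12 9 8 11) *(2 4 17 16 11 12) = (1 8 12 9 16 11 4 17 6) = [0, 8, 2, 3, 17, 5, 1, 7, 12, 16, 10, 4, 9, 13, 14, 15, 11, 6]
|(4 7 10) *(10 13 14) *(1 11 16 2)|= |(1 11 16 2)(4 7 13 14 10)|= 20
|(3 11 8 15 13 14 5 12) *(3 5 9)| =|(3 11 8 15 13 14 9)(5 12)| =14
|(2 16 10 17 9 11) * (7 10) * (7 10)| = |(2 16 10 17 9 11)| = 6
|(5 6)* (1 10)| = 2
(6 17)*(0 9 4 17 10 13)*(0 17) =(0 9 4)(6 10 13 17) =[9, 1, 2, 3, 0, 5, 10, 7, 8, 4, 13, 11, 12, 17, 14, 15, 16, 6]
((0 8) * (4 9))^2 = (9) = [0, 1, 2, 3, 4, 5, 6, 7, 8, 9]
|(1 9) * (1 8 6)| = |(1 9 8 6)| = 4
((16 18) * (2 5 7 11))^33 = (2 5 7 11)(16 18) = [0, 1, 5, 3, 4, 7, 6, 11, 8, 9, 10, 2, 12, 13, 14, 15, 18, 17, 16]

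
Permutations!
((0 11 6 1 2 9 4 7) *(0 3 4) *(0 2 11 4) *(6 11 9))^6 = (11)(0 7)(1 2)(3 4)(6 9) = [7, 2, 1, 4, 3, 5, 9, 0, 8, 6, 10, 11]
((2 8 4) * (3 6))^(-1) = [0, 1, 4, 6, 8, 5, 3, 7, 2] = (2 4 8)(3 6)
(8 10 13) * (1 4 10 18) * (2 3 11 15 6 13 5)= (1 4 10 5 2 3 11 15 6 13 8 18)= [0, 4, 3, 11, 10, 2, 13, 7, 18, 9, 5, 15, 12, 8, 14, 6, 16, 17, 1]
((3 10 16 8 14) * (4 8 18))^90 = (3 14 8 4 18 16 10) = [0, 1, 2, 14, 18, 5, 6, 7, 4, 9, 3, 11, 12, 13, 8, 15, 10, 17, 16]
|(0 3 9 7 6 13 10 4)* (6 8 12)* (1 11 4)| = 12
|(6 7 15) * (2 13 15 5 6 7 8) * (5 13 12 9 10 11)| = |(2 12 9 10 11 5 6 8)(7 13 15)| = 24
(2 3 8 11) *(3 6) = [0, 1, 6, 8, 4, 5, 3, 7, 11, 9, 10, 2] = (2 6 3 8 11)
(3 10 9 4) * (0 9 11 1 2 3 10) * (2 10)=(0 9 4 2 3)(1 10 11)=[9, 10, 3, 0, 2, 5, 6, 7, 8, 4, 11, 1]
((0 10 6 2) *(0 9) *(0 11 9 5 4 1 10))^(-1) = (1 4 5 2 6 10)(9 11) = [0, 4, 6, 3, 5, 2, 10, 7, 8, 11, 1, 9]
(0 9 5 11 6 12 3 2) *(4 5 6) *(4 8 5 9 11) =(0 11 8 5 4 9 6 12 3 2) =[11, 1, 0, 2, 9, 4, 12, 7, 5, 6, 10, 8, 3]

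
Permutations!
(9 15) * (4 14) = [0, 1, 2, 3, 14, 5, 6, 7, 8, 15, 10, 11, 12, 13, 4, 9] = (4 14)(9 15)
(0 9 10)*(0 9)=(9 10)=[0, 1, 2, 3, 4, 5, 6, 7, 8, 10, 9]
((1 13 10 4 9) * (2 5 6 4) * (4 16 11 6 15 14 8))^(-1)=(1 9 4 8 14 15 5 2 10 13)(6 11 16)=[0, 9, 10, 3, 8, 2, 11, 7, 14, 4, 13, 16, 12, 1, 15, 5, 6]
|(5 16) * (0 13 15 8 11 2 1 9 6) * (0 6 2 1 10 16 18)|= |(0 13 15 8 11 1 9 2 10 16 5 18)|= 12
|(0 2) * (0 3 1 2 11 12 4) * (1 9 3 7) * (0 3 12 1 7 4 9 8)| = 14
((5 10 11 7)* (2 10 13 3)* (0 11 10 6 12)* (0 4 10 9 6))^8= (0 11 7 5 13 3 2)(4 6 10 12 9)= [11, 1, 0, 2, 6, 13, 10, 5, 8, 4, 12, 7, 9, 3]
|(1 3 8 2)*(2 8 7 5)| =|(8)(1 3 7 5 2)| =5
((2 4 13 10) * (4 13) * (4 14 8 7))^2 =(2 10 13)(4 8)(7 14) =[0, 1, 10, 3, 8, 5, 6, 14, 4, 9, 13, 11, 12, 2, 7]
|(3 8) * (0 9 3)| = |(0 9 3 8)| = 4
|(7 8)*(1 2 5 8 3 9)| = |(1 2 5 8 7 3 9)| = 7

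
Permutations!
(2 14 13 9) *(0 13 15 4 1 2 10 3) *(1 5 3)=(0 13 9 10 1 2 14 15 4 5 3)=[13, 2, 14, 0, 5, 3, 6, 7, 8, 10, 1, 11, 12, 9, 15, 4]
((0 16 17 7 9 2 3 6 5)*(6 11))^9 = (0 5 6 11 3 2 9 7 17 16) = [5, 1, 9, 2, 4, 6, 11, 17, 8, 7, 10, 3, 12, 13, 14, 15, 0, 16]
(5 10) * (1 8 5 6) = (1 8 5 10 6) = [0, 8, 2, 3, 4, 10, 1, 7, 5, 9, 6]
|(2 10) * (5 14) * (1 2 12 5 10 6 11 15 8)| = 12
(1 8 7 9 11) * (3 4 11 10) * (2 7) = (1 8 2 7 9 10 3 4 11) = [0, 8, 7, 4, 11, 5, 6, 9, 2, 10, 3, 1]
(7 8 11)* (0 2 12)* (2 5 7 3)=[5, 1, 12, 2, 4, 7, 6, 8, 11, 9, 10, 3, 0]=(0 5 7 8 11 3 2 12)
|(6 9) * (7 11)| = |(6 9)(7 11)| = 2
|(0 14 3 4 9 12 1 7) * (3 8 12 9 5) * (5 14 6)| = |(0 6 5 3 4 14 8 12 1 7)| = 10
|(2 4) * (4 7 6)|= |(2 7 6 4)|= 4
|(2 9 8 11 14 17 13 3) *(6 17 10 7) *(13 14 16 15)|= 40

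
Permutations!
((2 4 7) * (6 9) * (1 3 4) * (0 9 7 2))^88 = [0, 1, 2, 3, 4, 5, 6, 7, 8, 9] = (9)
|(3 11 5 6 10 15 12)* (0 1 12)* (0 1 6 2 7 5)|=|(0 6 10 15 1 12 3 11)(2 7 5)|=24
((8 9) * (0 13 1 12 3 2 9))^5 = (0 2 1 8 3 13 9 12) = [2, 8, 1, 13, 4, 5, 6, 7, 3, 12, 10, 11, 0, 9]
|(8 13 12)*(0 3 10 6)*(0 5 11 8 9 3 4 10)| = |(0 4 10 6 5 11 8 13 12 9 3)| = 11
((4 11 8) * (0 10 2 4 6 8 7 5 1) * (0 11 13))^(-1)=[13, 5, 10, 3, 2, 7, 8, 11, 6, 9, 0, 1, 12, 4]=(0 13 4 2 10)(1 5 7 11)(6 8)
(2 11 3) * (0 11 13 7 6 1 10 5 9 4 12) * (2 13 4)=(0 11 3 13 7 6 1 10 5 9 2 4 12)=[11, 10, 4, 13, 12, 9, 1, 6, 8, 2, 5, 3, 0, 7]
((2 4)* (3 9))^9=(2 4)(3 9)=[0, 1, 4, 9, 2, 5, 6, 7, 8, 3]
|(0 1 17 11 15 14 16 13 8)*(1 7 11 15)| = 10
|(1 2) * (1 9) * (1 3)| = 4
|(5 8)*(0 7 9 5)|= |(0 7 9 5 8)|= 5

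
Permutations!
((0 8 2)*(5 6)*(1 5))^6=(8)=[0, 1, 2, 3, 4, 5, 6, 7, 8]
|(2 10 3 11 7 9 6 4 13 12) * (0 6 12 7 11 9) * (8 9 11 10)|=60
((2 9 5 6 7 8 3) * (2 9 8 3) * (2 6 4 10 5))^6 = (10) = [0, 1, 2, 3, 4, 5, 6, 7, 8, 9, 10]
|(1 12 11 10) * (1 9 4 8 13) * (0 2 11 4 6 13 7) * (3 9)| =|(0 2 11 10 3 9 6 13 1 12 4 8 7)| =13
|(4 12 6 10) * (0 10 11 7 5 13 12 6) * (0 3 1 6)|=24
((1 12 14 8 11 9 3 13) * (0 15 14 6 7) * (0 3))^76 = (0 11 14)(1 3 6)(7 12 13)(8 15 9) = [11, 3, 2, 6, 4, 5, 1, 12, 15, 8, 10, 14, 13, 7, 0, 9]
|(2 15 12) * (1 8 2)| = 5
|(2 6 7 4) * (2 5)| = 5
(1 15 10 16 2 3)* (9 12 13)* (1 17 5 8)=(1 15 10 16 2 3 17 5 8)(9 12 13)=[0, 15, 3, 17, 4, 8, 6, 7, 1, 12, 16, 11, 13, 9, 14, 10, 2, 5]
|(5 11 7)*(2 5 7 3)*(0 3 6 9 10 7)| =|(0 3 2 5 11 6 9 10 7)| =9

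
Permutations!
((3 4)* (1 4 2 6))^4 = (1 6 2 3 4) = [0, 6, 3, 4, 1, 5, 2]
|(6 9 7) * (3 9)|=|(3 9 7 6)|=4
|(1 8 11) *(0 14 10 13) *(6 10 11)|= 8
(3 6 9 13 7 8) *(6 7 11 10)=(3 7 8)(6 9 13 11 10)=[0, 1, 2, 7, 4, 5, 9, 8, 3, 13, 6, 10, 12, 11]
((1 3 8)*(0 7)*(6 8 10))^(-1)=(0 7)(1 8 6 10 3)=[7, 8, 2, 1, 4, 5, 10, 0, 6, 9, 3]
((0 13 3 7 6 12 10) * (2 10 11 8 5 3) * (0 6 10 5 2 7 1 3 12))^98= [10, 1, 11, 3, 4, 8, 7, 0, 12, 9, 13, 5, 2, 6]= (0 10 13 6 7)(2 11 5 8 12)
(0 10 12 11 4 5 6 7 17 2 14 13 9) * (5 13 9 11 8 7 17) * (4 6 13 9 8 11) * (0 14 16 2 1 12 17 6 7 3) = (0 10 17 1 12 11 7 5 13 4 9 14 8 3)(2 16) = [10, 12, 16, 0, 9, 13, 6, 5, 3, 14, 17, 7, 11, 4, 8, 15, 2, 1]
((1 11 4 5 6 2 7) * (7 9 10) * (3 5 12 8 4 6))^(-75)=(12)(1 6 9 7 11 2 10)(3 5)=[0, 6, 10, 5, 4, 3, 9, 11, 8, 7, 1, 2, 12]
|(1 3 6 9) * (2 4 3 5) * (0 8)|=|(0 8)(1 5 2 4 3 6 9)|=14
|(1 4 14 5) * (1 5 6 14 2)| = |(1 4 2)(6 14)| = 6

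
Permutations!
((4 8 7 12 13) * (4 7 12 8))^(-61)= [0, 1, 2, 3, 4, 5, 6, 13, 7, 9, 10, 11, 8, 12]= (7 13 12 8)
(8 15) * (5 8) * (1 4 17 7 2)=(1 4 17 7 2)(5 8 15)=[0, 4, 1, 3, 17, 8, 6, 2, 15, 9, 10, 11, 12, 13, 14, 5, 16, 7]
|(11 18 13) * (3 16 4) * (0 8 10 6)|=12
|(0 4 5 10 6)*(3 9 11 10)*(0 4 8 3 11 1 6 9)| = 21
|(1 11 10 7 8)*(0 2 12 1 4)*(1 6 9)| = |(0 2 12 6 9 1 11 10 7 8 4)| = 11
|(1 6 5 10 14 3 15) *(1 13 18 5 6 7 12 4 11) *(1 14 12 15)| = 12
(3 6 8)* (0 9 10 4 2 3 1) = (0 9 10 4 2 3 6 8 1) = [9, 0, 3, 6, 2, 5, 8, 7, 1, 10, 4]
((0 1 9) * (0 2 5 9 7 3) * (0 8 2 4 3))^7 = (0 1 7)(2 5 9 4 3 8) = [1, 7, 5, 8, 3, 9, 6, 0, 2, 4]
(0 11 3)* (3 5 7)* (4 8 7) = [11, 1, 2, 0, 8, 4, 6, 3, 7, 9, 10, 5] = (0 11 5 4 8 7 3)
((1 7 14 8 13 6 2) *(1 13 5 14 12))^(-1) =[0, 12, 6, 3, 4, 8, 13, 1, 14, 9, 10, 11, 7, 2, 5] =(1 12 7)(2 6 13)(5 8 14)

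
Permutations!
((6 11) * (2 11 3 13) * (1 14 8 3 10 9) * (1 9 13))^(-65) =(1 3 8 14) =[0, 3, 2, 8, 4, 5, 6, 7, 14, 9, 10, 11, 12, 13, 1]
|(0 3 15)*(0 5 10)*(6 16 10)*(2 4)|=|(0 3 15 5 6 16 10)(2 4)|=14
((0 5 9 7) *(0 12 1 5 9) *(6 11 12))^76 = (0 11)(1 7)(5 6)(9 12) = [11, 7, 2, 3, 4, 6, 5, 1, 8, 12, 10, 0, 9]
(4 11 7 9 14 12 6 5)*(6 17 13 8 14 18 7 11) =[0, 1, 2, 3, 6, 4, 5, 9, 14, 18, 10, 11, 17, 8, 12, 15, 16, 13, 7] =(4 6 5)(7 9 18)(8 14 12 17 13)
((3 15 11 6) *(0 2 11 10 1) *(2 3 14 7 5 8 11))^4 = (0 1 10 15 3)(5 14 11)(6 8 7) = [1, 10, 2, 0, 4, 14, 8, 6, 7, 9, 15, 5, 12, 13, 11, 3]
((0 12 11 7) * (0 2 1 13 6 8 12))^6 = (1 7 12 6)(2 11 8 13) = [0, 7, 11, 3, 4, 5, 1, 12, 13, 9, 10, 8, 6, 2]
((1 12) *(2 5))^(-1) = (1 12)(2 5) = [0, 12, 5, 3, 4, 2, 6, 7, 8, 9, 10, 11, 1]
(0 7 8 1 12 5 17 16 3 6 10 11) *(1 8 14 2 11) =(0 7 14 2 11)(1 12 5 17 16 3 6 10) =[7, 12, 11, 6, 4, 17, 10, 14, 8, 9, 1, 0, 5, 13, 2, 15, 3, 16]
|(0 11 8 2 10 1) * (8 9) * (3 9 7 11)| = 14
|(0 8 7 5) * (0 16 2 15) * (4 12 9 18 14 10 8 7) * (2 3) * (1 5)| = 56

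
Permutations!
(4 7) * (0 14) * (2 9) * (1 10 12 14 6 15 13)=(0 6 15 13 1 10 12 14)(2 9)(4 7)=[6, 10, 9, 3, 7, 5, 15, 4, 8, 2, 12, 11, 14, 1, 0, 13]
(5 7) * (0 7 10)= (0 7 5 10)= [7, 1, 2, 3, 4, 10, 6, 5, 8, 9, 0]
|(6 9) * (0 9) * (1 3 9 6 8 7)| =|(0 6)(1 3 9 8 7)| =10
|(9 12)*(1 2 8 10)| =4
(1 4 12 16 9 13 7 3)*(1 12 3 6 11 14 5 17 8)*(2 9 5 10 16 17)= (1 4 3 12 17 8)(2 9 13 7 6 11 14 10 16 5)= [0, 4, 9, 12, 3, 2, 11, 6, 1, 13, 16, 14, 17, 7, 10, 15, 5, 8]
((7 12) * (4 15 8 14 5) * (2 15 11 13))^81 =[0, 1, 15, 3, 11, 4, 6, 12, 14, 9, 10, 13, 7, 2, 5, 8] =(2 15 8 14 5 4 11 13)(7 12)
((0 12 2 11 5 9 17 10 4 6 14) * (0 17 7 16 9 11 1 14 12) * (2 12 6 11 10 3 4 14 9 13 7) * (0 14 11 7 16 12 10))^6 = (0 12 17 11 4)(3 5 7 14 10) = [12, 1, 2, 5, 0, 7, 6, 14, 8, 9, 3, 4, 17, 13, 10, 15, 16, 11]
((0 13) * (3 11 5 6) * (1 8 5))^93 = (0 13)(1 6)(3 8)(5 11) = [13, 6, 2, 8, 4, 11, 1, 7, 3, 9, 10, 5, 12, 0]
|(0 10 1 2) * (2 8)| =5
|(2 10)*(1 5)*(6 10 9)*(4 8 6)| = |(1 5)(2 9 4 8 6 10)| = 6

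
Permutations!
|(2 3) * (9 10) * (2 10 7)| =|(2 3 10 9 7)| =5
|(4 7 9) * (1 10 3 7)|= |(1 10 3 7 9 4)|= 6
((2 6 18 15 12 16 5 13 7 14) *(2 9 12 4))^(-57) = (2 15 6 4 18)(5 16 12 9 14 7 13) = [0, 1, 15, 3, 18, 16, 4, 13, 8, 14, 10, 11, 9, 5, 7, 6, 12, 17, 2]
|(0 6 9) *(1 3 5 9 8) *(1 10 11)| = |(0 6 8 10 11 1 3 5 9)| = 9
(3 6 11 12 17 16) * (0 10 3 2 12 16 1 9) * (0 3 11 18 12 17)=(0 10 11 16 2 17 1 9 3 6 18 12)=[10, 9, 17, 6, 4, 5, 18, 7, 8, 3, 11, 16, 0, 13, 14, 15, 2, 1, 12]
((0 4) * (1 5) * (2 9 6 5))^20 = (9) = [0, 1, 2, 3, 4, 5, 6, 7, 8, 9]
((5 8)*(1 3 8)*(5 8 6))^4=(8)=[0, 1, 2, 3, 4, 5, 6, 7, 8]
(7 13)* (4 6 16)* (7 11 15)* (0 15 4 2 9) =(0 15 7 13 11 4 6 16 2 9) =[15, 1, 9, 3, 6, 5, 16, 13, 8, 0, 10, 4, 12, 11, 14, 7, 2]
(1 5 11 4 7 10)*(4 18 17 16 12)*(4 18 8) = [0, 5, 2, 3, 7, 11, 6, 10, 4, 9, 1, 8, 18, 13, 14, 15, 12, 16, 17] = (1 5 11 8 4 7 10)(12 18 17 16)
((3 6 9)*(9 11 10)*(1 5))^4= (3 9 10 11 6)= [0, 1, 2, 9, 4, 5, 3, 7, 8, 10, 11, 6]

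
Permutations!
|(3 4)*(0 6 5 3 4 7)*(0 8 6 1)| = |(0 1)(3 7 8 6 5)| = 10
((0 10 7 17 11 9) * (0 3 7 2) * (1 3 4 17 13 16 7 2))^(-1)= (0 2 3 1 10)(4 9 11 17)(7 16 13)= [2, 10, 3, 1, 9, 5, 6, 16, 8, 11, 0, 17, 12, 7, 14, 15, 13, 4]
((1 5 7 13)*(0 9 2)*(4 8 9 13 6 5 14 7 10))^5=(0 6 9 14 4 13 5 2 7 8 1 10)=[6, 10, 7, 3, 13, 2, 9, 8, 1, 14, 0, 11, 12, 5, 4]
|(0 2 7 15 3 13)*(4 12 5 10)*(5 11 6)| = 6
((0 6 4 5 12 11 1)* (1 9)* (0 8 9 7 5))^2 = (0 4 6)(1 9 8)(5 11)(7 12) = [4, 9, 2, 3, 6, 11, 0, 12, 1, 8, 10, 5, 7]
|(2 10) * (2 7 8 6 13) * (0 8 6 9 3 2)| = |(0 8 9 3 2 10 7 6 13)| = 9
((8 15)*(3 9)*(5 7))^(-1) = (3 9)(5 7)(8 15) = [0, 1, 2, 9, 4, 7, 6, 5, 15, 3, 10, 11, 12, 13, 14, 8]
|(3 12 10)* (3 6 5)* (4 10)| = 6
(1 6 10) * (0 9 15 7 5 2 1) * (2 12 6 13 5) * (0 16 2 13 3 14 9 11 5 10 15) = (0 11 5 12 6 15 7 13 10 16 2 1 3 14 9) = [11, 3, 1, 14, 4, 12, 15, 13, 8, 0, 16, 5, 6, 10, 9, 7, 2]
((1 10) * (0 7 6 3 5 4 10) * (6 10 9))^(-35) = [7, 0, 2, 3, 4, 5, 6, 10, 8, 9, 1] = (0 7 10 1)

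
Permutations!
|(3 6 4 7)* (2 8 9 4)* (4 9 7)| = |(9)(2 8 7 3 6)| = 5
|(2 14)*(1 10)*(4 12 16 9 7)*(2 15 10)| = 5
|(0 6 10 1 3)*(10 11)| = 6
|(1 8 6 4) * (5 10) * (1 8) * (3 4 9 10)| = |(3 4 8 6 9 10 5)| = 7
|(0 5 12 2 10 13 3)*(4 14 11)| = 21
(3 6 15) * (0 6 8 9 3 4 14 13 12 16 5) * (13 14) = [6, 1, 2, 8, 13, 0, 15, 7, 9, 3, 10, 11, 16, 12, 14, 4, 5] = (0 6 15 4 13 12 16 5)(3 8 9)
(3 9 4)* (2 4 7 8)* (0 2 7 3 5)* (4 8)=(0 2 8 7 4 5)(3 9)=[2, 1, 8, 9, 5, 0, 6, 4, 7, 3]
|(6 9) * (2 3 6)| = |(2 3 6 9)| = 4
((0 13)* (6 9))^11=[13, 1, 2, 3, 4, 5, 9, 7, 8, 6, 10, 11, 12, 0]=(0 13)(6 9)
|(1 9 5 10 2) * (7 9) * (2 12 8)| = 8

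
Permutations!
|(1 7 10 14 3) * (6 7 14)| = |(1 14 3)(6 7 10)| = 3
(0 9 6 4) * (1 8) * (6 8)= (0 9 8 1 6 4)= [9, 6, 2, 3, 0, 5, 4, 7, 1, 8]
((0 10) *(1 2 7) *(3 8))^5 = (0 10)(1 7 2)(3 8) = [10, 7, 1, 8, 4, 5, 6, 2, 3, 9, 0]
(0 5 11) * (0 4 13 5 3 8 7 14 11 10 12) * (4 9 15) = (0 3 8 7 14 11 9 15 4 13 5 10 12) = [3, 1, 2, 8, 13, 10, 6, 14, 7, 15, 12, 9, 0, 5, 11, 4]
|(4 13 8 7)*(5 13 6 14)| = |(4 6 14 5 13 8 7)| = 7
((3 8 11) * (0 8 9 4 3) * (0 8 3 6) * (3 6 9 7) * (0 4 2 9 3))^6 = (11)(0 6 4 3 7) = [6, 1, 2, 7, 3, 5, 4, 0, 8, 9, 10, 11]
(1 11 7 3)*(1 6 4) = (1 11 7 3 6 4) = [0, 11, 2, 6, 1, 5, 4, 3, 8, 9, 10, 7]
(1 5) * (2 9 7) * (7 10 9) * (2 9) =(1 5)(2 7 9 10) =[0, 5, 7, 3, 4, 1, 6, 9, 8, 10, 2]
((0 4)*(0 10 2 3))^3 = (0 2 4 3 10) = [2, 1, 4, 10, 3, 5, 6, 7, 8, 9, 0]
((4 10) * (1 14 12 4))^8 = (1 4 14 10 12) = [0, 4, 2, 3, 14, 5, 6, 7, 8, 9, 12, 11, 1, 13, 10]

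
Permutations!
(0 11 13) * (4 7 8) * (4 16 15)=(0 11 13)(4 7 8 16 15)=[11, 1, 2, 3, 7, 5, 6, 8, 16, 9, 10, 13, 12, 0, 14, 4, 15]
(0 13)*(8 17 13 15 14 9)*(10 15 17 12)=(0 17 13)(8 12 10 15 14 9)=[17, 1, 2, 3, 4, 5, 6, 7, 12, 8, 15, 11, 10, 0, 9, 14, 16, 13]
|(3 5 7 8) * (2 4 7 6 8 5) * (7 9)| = |(2 4 9 7 5 6 8 3)| = 8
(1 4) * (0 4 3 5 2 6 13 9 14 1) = [4, 3, 6, 5, 0, 2, 13, 7, 8, 14, 10, 11, 12, 9, 1] = (0 4)(1 3 5 2 6 13 9 14)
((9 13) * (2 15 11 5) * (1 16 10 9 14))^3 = (1 9)(2 5 11 15)(10 14)(13 16) = [0, 9, 5, 3, 4, 11, 6, 7, 8, 1, 14, 15, 12, 16, 10, 2, 13]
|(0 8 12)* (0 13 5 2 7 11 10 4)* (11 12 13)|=10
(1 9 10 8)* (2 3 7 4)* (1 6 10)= (1 9)(2 3 7 4)(6 10 8)= [0, 9, 3, 7, 2, 5, 10, 4, 6, 1, 8]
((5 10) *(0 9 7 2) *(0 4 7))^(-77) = [9, 1, 4, 3, 7, 10, 6, 2, 8, 0, 5] = (0 9)(2 4 7)(5 10)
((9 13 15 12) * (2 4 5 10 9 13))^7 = [0, 1, 5, 3, 10, 9, 6, 7, 8, 4, 2, 11, 13, 15, 14, 12] = (2 5 9 4 10)(12 13 15)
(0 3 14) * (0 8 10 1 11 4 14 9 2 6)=(0 3 9 2 6)(1 11 4 14 8 10)=[3, 11, 6, 9, 14, 5, 0, 7, 10, 2, 1, 4, 12, 13, 8]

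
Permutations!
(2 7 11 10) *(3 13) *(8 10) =[0, 1, 7, 13, 4, 5, 6, 11, 10, 9, 2, 8, 12, 3] =(2 7 11 8 10)(3 13)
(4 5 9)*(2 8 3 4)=(2 8 3 4 5 9)=[0, 1, 8, 4, 5, 9, 6, 7, 3, 2]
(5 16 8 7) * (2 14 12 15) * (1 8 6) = (1 8 7 5 16 6)(2 14 12 15) = [0, 8, 14, 3, 4, 16, 1, 5, 7, 9, 10, 11, 15, 13, 12, 2, 6]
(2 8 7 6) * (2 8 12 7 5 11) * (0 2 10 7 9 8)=(0 2 12 9 8 5 11 10 7 6)=[2, 1, 12, 3, 4, 11, 0, 6, 5, 8, 7, 10, 9]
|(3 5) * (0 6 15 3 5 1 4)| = |(0 6 15 3 1 4)| = 6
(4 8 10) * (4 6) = (4 8 10 6) = [0, 1, 2, 3, 8, 5, 4, 7, 10, 9, 6]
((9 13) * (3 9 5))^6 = [0, 1, 2, 13, 4, 9, 6, 7, 8, 5, 10, 11, 12, 3] = (3 13)(5 9)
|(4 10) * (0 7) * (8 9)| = |(0 7)(4 10)(8 9)| = 2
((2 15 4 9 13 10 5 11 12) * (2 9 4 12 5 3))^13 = (2 3 10 13 9 12 15)(5 11) = [0, 1, 3, 10, 4, 11, 6, 7, 8, 12, 13, 5, 15, 9, 14, 2]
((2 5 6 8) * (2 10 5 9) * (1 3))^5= (1 3)(2 9)(5 6 8 10)= [0, 3, 9, 1, 4, 6, 8, 7, 10, 2, 5]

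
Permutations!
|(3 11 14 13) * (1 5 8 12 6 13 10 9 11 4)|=8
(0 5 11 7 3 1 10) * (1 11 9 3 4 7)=(0 5 9 3 11 1 10)(4 7)=[5, 10, 2, 11, 7, 9, 6, 4, 8, 3, 0, 1]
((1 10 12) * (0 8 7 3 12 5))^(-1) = (0 5 10 1 12 3 7 8) = [5, 12, 2, 7, 4, 10, 6, 8, 0, 9, 1, 11, 3]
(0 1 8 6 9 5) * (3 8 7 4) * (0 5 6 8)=[1, 7, 2, 0, 3, 5, 9, 4, 8, 6]=(0 1 7 4 3)(6 9)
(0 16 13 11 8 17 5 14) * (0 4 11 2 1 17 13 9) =(0 16 9)(1 17 5 14 4 11 8 13 2) =[16, 17, 1, 3, 11, 14, 6, 7, 13, 0, 10, 8, 12, 2, 4, 15, 9, 5]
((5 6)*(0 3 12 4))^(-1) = (0 4 12 3)(5 6) = [4, 1, 2, 0, 12, 6, 5, 7, 8, 9, 10, 11, 3]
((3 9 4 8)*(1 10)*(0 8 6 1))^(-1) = (0 10 1 6 4 9 3 8) = [10, 6, 2, 8, 9, 5, 4, 7, 0, 3, 1]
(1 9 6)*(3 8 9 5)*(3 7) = [0, 5, 2, 8, 4, 7, 1, 3, 9, 6] = (1 5 7 3 8 9 6)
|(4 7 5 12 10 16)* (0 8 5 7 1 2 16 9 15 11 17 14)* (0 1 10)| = 20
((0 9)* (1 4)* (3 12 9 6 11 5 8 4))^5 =(0 4)(1 6)(3 11)(5 12)(8 9) =[4, 6, 2, 11, 0, 12, 1, 7, 9, 8, 10, 3, 5]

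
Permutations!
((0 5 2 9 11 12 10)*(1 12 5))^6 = (0 12)(1 10)(2 11)(5 9) = [12, 10, 11, 3, 4, 9, 6, 7, 8, 5, 1, 2, 0]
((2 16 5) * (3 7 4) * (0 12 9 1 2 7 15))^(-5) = (0 5 12 7 9 4 1 3 2 15 16) = [5, 3, 15, 2, 1, 12, 6, 9, 8, 4, 10, 11, 7, 13, 14, 16, 0]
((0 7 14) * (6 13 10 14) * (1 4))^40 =(0 10 6)(7 14 13) =[10, 1, 2, 3, 4, 5, 0, 14, 8, 9, 6, 11, 12, 7, 13]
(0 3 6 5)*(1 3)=(0 1 3 6 5)=[1, 3, 2, 6, 4, 0, 5]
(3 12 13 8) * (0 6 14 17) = (0 6 14 17)(3 12 13 8) = [6, 1, 2, 12, 4, 5, 14, 7, 3, 9, 10, 11, 13, 8, 17, 15, 16, 0]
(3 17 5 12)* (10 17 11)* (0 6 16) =(0 6 16)(3 11 10 17 5 12) =[6, 1, 2, 11, 4, 12, 16, 7, 8, 9, 17, 10, 3, 13, 14, 15, 0, 5]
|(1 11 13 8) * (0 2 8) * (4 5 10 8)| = 9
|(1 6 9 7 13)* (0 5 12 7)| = |(0 5 12 7 13 1 6 9)| = 8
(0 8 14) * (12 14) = [8, 1, 2, 3, 4, 5, 6, 7, 12, 9, 10, 11, 14, 13, 0] = (0 8 12 14)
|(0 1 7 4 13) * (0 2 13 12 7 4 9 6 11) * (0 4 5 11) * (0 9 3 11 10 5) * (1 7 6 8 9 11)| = |(0 7 3 1)(2 13)(4 12 6 11)(5 10)(8 9)| = 4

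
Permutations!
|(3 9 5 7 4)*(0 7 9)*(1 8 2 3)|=|(0 7 4 1 8 2 3)(5 9)|=14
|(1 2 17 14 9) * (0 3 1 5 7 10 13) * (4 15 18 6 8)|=|(0 3 1 2 17 14 9 5 7 10 13)(4 15 18 6 8)|=55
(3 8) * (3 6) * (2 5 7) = (2 5 7)(3 8 6) = [0, 1, 5, 8, 4, 7, 3, 2, 6]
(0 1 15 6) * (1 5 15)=(0 5 15 6)=[5, 1, 2, 3, 4, 15, 0, 7, 8, 9, 10, 11, 12, 13, 14, 6]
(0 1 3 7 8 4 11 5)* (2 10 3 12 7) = (0 1 12 7 8 4 11 5)(2 10 3) = [1, 12, 10, 2, 11, 0, 6, 8, 4, 9, 3, 5, 7]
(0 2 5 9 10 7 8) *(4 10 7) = [2, 1, 5, 3, 10, 9, 6, 8, 0, 7, 4] = (0 2 5 9 7 8)(4 10)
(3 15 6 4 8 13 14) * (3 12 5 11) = (3 15 6 4 8 13 14 12 5 11) = [0, 1, 2, 15, 8, 11, 4, 7, 13, 9, 10, 3, 5, 14, 12, 6]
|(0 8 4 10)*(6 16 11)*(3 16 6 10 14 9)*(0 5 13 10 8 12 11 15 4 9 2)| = 33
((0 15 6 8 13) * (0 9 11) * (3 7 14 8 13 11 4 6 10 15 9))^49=(0 11 8 14 7 3 13 6 4 9)(10 15)=[11, 1, 2, 13, 9, 5, 4, 3, 14, 0, 15, 8, 12, 6, 7, 10]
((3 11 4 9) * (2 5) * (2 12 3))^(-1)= (2 9 4 11 3 12 5)= [0, 1, 9, 12, 11, 2, 6, 7, 8, 4, 10, 3, 5]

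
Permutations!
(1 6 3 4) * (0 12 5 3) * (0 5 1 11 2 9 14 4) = (0 12 1 6 5 3)(2 9 14 4 11) = [12, 6, 9, 0, 11, 3, 5, 7, 8, 14, 10, 2, 1, 13, 4]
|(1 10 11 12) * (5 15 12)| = 6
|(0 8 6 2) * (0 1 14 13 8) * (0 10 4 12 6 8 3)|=10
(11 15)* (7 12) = (7 12)(11 15) = [0, 1, 2, 3, 4, 5, 6, 12, 8, 9, 10, 15, 7, 13, 14, 11]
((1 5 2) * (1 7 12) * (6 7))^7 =(1 5 2 6 7 12) =[0, 5, 6, 3, 4, 2, 7, 12, 8, 9, 10, 11, 1]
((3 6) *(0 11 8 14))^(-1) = [14, 1, 2, 6, 4, 5, 3, 7, 11, 9, 10, 0, 12, 13, 8] = (0 14 8 11)(3 6)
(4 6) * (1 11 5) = [0, 11, 2, 3, 6, 1, 4, 7, 8, 9, 10, 5] = (1 11 5)(4 6)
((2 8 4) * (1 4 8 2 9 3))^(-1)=[0, 3, 2, 9, 1, 5, 6, 7, 8, 4]=(1 3 9 4)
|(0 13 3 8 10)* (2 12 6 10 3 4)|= 14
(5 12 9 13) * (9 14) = (5 12 14 9 13) = [0, 1, 2, 3, 4, 12, 6, 7, 8, 13, 10, 11, 14, 5, 9]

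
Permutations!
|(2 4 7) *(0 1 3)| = |(0 1 3)(2 4 7)| = 3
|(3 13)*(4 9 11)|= |(3 13)(4 9 11)|= 6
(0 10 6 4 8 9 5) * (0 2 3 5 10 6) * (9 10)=(0 6 4 8 10)(2 3 5)=[6, 1, 3, 5, 8, 2, 4, 7, 10, 9, 0]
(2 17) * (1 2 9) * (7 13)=(1 2 17 9)(7 13)=[0, 2, 17, 3, 4, 5, 6, 13, 8, 1, 10, 11, 12, 7, 14, 15, 16, 9]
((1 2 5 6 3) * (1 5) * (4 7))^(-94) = (7)(3 6 5) = [0, 1, 2, 6, 4, 3, 5, 7]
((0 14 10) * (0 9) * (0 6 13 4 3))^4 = (0 6)(3 9)(4 10)(13 14) = [6, 1, 2, 9, 10, 5, 0, 7, 8, 3, 4, 11, 12, 14, 13]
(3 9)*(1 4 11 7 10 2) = (1 4 11 7 10 2)(3 9) = [0, 4, 1, 9, 11, 5, 6, 10, 8, 3, 2, 7]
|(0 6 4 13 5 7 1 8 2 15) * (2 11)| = |(0 6 4 13 5 7 1 8 11 2 15)| = 11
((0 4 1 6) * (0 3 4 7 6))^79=(0 7 6 3 4 1)=[7, 0, 2, 4, 1, 5, 3, 6]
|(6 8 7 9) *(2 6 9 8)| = 2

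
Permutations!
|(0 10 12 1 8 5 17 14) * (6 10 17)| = |(0 17 14)(1 8 5 6 10 12)| = 6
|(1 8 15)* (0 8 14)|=5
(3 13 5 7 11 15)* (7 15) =[0, 1, 2, 13, 4, 15, 6, 11, 8, 9, 10, 7, 12, 5, 14, 3] =(3 13 5 15)(7 11)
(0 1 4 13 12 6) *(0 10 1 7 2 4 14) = (0 7 2 4 13 12 6 10 1 14) = [7, 14, 4, 3, 13, 5, 10, 2, 8, 9, 1, 11, 6, 12, 0]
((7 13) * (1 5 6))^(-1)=(1 6 5)(7 13)=[0, 6, 2, 3, 4, 1, 5, 13, 8, 9, 10, 11, 12, 7]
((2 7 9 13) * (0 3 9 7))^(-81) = (0 2 13 9 3) = [2, 1, 13, 0, 4, 5, 6, 7, 8, 3, 10, 11, 12, 9]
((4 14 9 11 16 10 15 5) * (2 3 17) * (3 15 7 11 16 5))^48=(17)=[0, 1, 2, 3, 4, 5, 6, 7, 8, 9, 10, 11, 12, 13, 14, 15, 16, 17]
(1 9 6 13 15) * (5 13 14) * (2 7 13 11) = [0, 9, 7, 3, 4, 11, 14, 13, 8, 6, 10, 2, 12, 15, 5, 1] = (1 9 6 14 5 11 2 7 13 15)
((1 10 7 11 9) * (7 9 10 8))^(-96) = (11) = [0, 1, 2, 3, 4, 5, 6, 7, 8, 9, 10, 11]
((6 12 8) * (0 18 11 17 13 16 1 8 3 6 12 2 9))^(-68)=(0 6 8 13 18 2 12 16 11 9 3 1 17)=[6, 17, 12, 1, 4, 5, 8, 7, 13, 3, 10, 9, 16, 18, 14, 15, 11, 0, 2]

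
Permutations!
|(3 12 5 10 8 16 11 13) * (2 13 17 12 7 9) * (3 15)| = 42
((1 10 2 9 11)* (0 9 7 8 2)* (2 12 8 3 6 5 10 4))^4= (12)(0 4 6 9 2 5 11 7 10 1 3)= [4, 3, 5, 0, 6, 11, 9, 10, 8, 2, 1, 7, 12]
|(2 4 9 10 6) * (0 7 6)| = |(0 7 6 2 4 9 10)| = 7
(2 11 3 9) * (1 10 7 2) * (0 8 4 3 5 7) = (0 8 4 3 9 1 10)(2 11 5 7) = [8, 10, 11, 9, 3, 7, 6, 2, 4, 1, 0, 5]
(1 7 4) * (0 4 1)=(0 4)(1 7)=[4, 7, 2, 3, 0, 5, 6, 1]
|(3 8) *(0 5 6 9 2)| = |(0 5 6 9 2)(3 8)| = 10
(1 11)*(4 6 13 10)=(1 11)(4 6 13 10)=[0, 11, 2, 3, 6, 5, 13, 7, 8, 9, 4, 1, 12, 10]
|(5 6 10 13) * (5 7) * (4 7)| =|(4 7 5 6 10 13)| =6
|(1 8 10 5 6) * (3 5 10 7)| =6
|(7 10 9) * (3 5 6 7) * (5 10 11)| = 12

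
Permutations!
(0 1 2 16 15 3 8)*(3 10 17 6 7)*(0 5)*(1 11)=[11, 2, 16, 8, 4, 0, 7, 3, 5, 9, 17, 1, 12, 13, 14, 10, 15, 6]=(0 11 1 2 16 15 10 17 6 7 3 8 5)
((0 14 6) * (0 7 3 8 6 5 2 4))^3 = (0 2 14 4 5)(3 7 6 8) = [2, 1, 14, 7, 5, 0, 8, 6, 3, 9, 10, 11, 12, 13, 4]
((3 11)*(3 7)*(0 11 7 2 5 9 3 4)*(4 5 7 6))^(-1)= (0 4 6 3 9 5 7 2 11)= [4, 1, 11, 9, 6, 7, 3, 2, 8, 5, 10, 0]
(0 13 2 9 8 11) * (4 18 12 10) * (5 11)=(0 13 2 9 8 5 11)(4 18 12 10)=[13, 1, 9, 3, 18, 11, 6, 7, 5, 8, 4, 0, 10, 2, 14, 15, 16, 17, 12]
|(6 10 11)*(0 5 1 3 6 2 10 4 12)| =21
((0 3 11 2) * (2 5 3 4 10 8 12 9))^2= (0 10 12 2 4 8 9)(3 5 11)= [10, 1, 4, 5, 8, 11, 6, 7, 9, 0, 12, 3, 2]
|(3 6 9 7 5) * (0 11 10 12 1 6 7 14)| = |(0 11 10 12 1 6 9 14)(3 7 5)| = 24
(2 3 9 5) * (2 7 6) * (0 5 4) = (0 5 7 6 2 3 9 4) = [5, 1, 3, 9, 0, 7, 2, 6, 8, 4]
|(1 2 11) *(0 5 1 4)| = |(0 5 1 2 11 4)| = 6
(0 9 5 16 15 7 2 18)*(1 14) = (0 9 5 16 15 7 2 18)(1 14) = [9, 14, 18, 3, 4, 16, 6, 2, 8, 5, 10, 11, 12, 13, 1, 7, 15, 17, 0]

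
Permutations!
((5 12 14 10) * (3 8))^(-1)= (3 8)(5 10 14 12)= [0, 1, 2, 8, 4, 10, 6, 7, 3, 9, 14, 11, 5, 13, 12]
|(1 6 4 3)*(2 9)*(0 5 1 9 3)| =15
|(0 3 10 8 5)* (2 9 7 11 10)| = 9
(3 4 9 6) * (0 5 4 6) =(0 5 4 9)(3 6) =[5, 1, 2, 6, 9, 4, 3, 7, 8, 0]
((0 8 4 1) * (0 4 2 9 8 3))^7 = (0 3)(1 4)(2 9 8) = [3, 4, 9, 0, 1, 5, 6, 7, 2, 8]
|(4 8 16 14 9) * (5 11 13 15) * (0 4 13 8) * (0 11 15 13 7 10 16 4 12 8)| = 10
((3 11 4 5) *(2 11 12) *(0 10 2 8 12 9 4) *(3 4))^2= (12)(0 2)(10 11)= [2, 1, 0, 3, 4, 5, 6, 7, 8, 9, 11, 10, 12]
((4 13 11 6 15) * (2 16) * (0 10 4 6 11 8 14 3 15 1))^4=(16)(0 8 6 4 3)(1 13 15 10 14)=[8, 13, 2, 0, 3, 5, 4, 7, 6, 9, 14, 11, 12, 15, 1, 10, 16]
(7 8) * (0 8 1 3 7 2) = [8, 3, 0, 7, 4, 5, 6, 1, 2] = (0 8 2)(1 3 7)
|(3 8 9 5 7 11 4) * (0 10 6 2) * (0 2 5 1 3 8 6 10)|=|(1 3 6 5 7 11 4 8 9)|=9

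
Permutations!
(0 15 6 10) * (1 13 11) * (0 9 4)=(0 15 6 10 9 4)(1 13 11)=[15, 13, 2, 3, 0, 5, 10, 7, 8, 4, 9, 1, 12, 11, 14, 6]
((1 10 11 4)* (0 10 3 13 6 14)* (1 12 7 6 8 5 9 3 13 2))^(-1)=(0 14 6 7 12 4 11 10)(1 2 3 9 5 8 13)=[14, 2, 3, 9, 11, 8, 7, 12, 13, 5, 0, 10, 4, 1, 6]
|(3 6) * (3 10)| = |(3 6 10)| = 3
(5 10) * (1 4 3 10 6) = (1 4 3 10 5 6) = [0, 4, 2, 10, 3, 6, 1, 7, 8, 9, 5]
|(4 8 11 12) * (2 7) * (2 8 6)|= |(2 7 8 11 12 4 6)|= 7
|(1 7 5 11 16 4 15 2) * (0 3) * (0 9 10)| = 8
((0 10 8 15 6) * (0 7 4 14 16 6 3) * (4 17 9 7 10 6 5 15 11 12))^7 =[14, 1, 2, 4, 6, 11, 16, 17, 15, 7, 5, 3, 0, 13, 10, 12, 8, 9] =(0 14 10 5 11 3 4 6 16 8 15 12)(7 17 9)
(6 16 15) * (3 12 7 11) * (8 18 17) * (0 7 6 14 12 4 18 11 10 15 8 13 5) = [7, 1, 2, 4, 18, 0, 16, 10, 11, 9, 15, 3, 6, 5, 12, 14, 8, 13, 17] = (0 7 10 15 14 12 6 16 8 11 3 4 18 17 13 5)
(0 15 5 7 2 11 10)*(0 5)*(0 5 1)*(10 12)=[15, 0, 11, 3, 4, 7, 6, 2, 8, 9, 1, 12, 10, 13, 14, 5]=(0 15 5 7 2 11 12 10 1)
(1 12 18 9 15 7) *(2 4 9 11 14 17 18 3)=(1 12 3 2 4 9 15 7)(11 14 17 18)=[0, 12, 4, 2, 9, 5, 6, 1, 8, 15, 10, 14, 3, 13, 17, 7, 16, 18, 11]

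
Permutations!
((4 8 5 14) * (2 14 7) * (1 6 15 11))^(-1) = [0, 11, 7, 3, 14, 8, 1, 5, 4, 9, 10, 15, 12, 13, 2, 6] = (1 11 15 6)(2 7 5 8 4 14)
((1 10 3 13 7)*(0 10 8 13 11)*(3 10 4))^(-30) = (0 3)(1 13)(4 11)(7 8) = [3, 13, 2, 0, 11, 5, 6, 8, 7, 9, 10, 4, 12, 1]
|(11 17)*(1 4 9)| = 6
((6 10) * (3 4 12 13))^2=(3 12)(4 13)=[0, 1, 2, 12, 13, 5, 6, 7, 8, 9, 10, 11, 3, 4]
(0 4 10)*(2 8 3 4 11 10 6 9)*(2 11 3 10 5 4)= (0 3 2 8 10)(4 6 9 11 5)= [3, 1, 8, 2, 6, 4, 9, 7, 10, 11, 0, 5]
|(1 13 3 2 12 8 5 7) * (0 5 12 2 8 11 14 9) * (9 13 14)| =11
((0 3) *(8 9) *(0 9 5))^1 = (0 3 9 8 5) = [3, 1, 2, 9, 4, 0, 6, 7, 5, 8]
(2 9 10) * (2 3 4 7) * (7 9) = (2 7)(3 4 9 10) = [0, 1, 7, 4, 9, 5, 6, 2, 8, 10, 3]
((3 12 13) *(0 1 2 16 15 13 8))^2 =[2, 16, 15, 8, 4, 5, 6, 7, 1, 9, 10, 11, 0, 12, 14, 3, 13] =(0 2 15 3 8 1 16 13 12)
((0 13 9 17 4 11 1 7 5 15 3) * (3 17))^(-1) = (0 3 9 13)(1 11 4 17 15 5 7) = [3, 11, 2, 9, 17, 7, 6, 1, 8, 13, 10, 4, 12, 0, 14, 5, 16, 15]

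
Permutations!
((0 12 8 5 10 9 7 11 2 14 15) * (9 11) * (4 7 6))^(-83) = (0 14 11 5 12 15 2 10 8)(4 7 9 6) = [14, 1, 10, 3, 7, 12, 4, 9, 0, 6, 8, 5, 15, 13, 11, 2]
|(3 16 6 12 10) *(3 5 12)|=|(3 16 6)(5 12 10)|=3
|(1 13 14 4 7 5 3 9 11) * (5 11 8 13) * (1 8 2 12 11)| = |(1 5 3 9 2 12 11 8 13 14 4 7)| = 12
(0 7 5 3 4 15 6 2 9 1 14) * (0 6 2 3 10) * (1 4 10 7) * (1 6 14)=[6, 1, 9, 10, 15, 7, 3, 5, 8, 4, 0, 11, 12, 13, 14, 2]=(0 6 3 10)(2 9 4 15)(5 7)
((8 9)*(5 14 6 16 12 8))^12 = [0, 1, 2, 3, 4, 8, 5, 7, 16, 12, 10, 11, 6, 13, 9, 15, 14] = (5 8 16 14 9 12 6)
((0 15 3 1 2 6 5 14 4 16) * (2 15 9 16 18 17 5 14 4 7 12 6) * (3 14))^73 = (0 9 16)(1 7 3 14 6 15 12)(4 18 17 5) = [9, 7, 2, 14, 18, 4, 15, 3, 8, 16, 10, 11, 1, 13, 6, 12, 0, 5, 17]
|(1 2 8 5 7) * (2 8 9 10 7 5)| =|(1 8 2 9 10 7)| =6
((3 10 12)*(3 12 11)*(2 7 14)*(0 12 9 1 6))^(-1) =[6, 9, 14, 11, 4, 5, 1, 2, 8, 12, 3, 10, 0, 13, 7] =(0 6 1 9 12)(2 14 7)(3 11 10)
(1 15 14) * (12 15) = (1 12 15 14) = [0, 12, 2, 3, 4, 5, 6, 7, 8, 9, 10, 11, 15, 13, 1, 14]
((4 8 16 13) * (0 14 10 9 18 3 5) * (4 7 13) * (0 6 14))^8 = (3 5 6 14 10 9 18)(4 16 8) = [0, 1, 2, 5, 16, 6, 14, 7, 4, 18, 9, 11, 12, 13, 10, 15, 8, 17, 3]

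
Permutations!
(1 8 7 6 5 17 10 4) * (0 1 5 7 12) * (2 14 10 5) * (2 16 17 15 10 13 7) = (0 1 8 12)(2 14 13 7 6)(4 16 17 5 15 10) = [1, 8, 14, 3, 16, 15, 2, 6, 12, 9, 4, 11, 0, 7, 13, 10, 17, 5]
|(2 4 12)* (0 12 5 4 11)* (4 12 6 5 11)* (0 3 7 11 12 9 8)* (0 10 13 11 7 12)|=|(0 6 5 9 8 10 13 11 3 12 2 4)|=12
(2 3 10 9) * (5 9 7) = (2 3 10 7 5 9) = [0, 1, 3, 10, 4, 9, 6, 5, 8, 2, 7]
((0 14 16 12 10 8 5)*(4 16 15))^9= (16)= [0, 1, 2, 3, 4, 5, 6, 7, 8, 9, 10, 11, 12, 13, 14, 15, 16]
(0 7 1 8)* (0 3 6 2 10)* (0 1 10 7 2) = (0 2 7 10 1 8 3 6) = [2, 8, 7, 6, 4, 5, 0, 10, 3, 9, 1]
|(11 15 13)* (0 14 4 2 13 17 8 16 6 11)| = |(0 14 4 2 13)(6 11 15 17 8 16)| = 30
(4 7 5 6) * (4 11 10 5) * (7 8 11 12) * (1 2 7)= (1 2 7 4 8 11 10 5 6 12)= [0, 2, 7, 3, 8, 6, 12, 4, 11, 9, 5, 10, 1]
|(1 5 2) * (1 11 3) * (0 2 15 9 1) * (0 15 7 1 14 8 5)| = 11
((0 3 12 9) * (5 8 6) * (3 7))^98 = (0 12 7 9 3)(5 6 8) = [12, 1, 2, 0, 4, 6, 8, 9, 5, 3, 10, 11, 7]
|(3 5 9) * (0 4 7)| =3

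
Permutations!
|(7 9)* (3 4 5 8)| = 4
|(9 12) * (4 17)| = 2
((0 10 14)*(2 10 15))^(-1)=[14, 1, 15, 3, 4, 5, 6, 7, 8, 9, 2, 11, 12, 13, 10, 0]=(0 14 10 2 15)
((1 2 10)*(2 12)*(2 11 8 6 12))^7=(1 2 10)(6 8 11 12)=[0, 2, 10, 3, 4, 5, 8, 7, 11, 9, 1, 12, 6]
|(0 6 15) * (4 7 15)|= |(0 6 4 7 15)|= 5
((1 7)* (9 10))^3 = (1 7)(9 10) = [0, 7, 2, 3, 4, 5, 6, 1, 8, 10, 9]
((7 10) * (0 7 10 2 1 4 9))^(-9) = (10)(0 1)(2 9)(4 7) = [1, 0, 9, 3, 7, 5, 6, 4, 8, 2, 10]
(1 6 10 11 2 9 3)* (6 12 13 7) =(1 12 13 7 6 10 11 2 9 3) =[0, 12, 9, 1, 4, 5, 10, 6, 8, 3, 11, 2, 13, 7]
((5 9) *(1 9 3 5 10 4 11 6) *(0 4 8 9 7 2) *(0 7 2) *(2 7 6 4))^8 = (11)(0 1 2 7 6)(8 10 9) = [1, 2, 7, 3, 4, 5, 0, 6, 10, 8, 9, 11]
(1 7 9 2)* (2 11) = [0, 7, 1, 3, 4, 5, 6, 9, 8, 11, 10, 2] = (1 7 9 11 2)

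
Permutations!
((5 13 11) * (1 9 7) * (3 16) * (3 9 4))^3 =[0, 16, 2, 7, 9, 5, 6, 3, 8, 4, 10, 11, 12, 13, 14, 15, 1] =(1 16)(3 7)(4 9)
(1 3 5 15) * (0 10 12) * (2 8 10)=(0 2 8 10 12)(1 3 5 15)=[2, 3, 8, 5, 4, 15, 6, 7, 10, 9, 12, 11, 0, 13, 14, 1]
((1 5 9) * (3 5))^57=(1 3 5 9)=[0, 3, 2, 5, 4, 9, 6, 7, 8, 1]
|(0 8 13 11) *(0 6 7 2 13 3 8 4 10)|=30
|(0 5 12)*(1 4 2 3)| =12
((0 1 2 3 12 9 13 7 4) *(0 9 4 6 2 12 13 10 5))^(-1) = [5, 0, 6, 2, 12, 10, 7, 13, 8, 4, 9, 11, 1, 3] = (0 5 10 9 4 12 1)(2 6 7 13 3)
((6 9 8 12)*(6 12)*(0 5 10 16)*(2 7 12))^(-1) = (0 16 10 5)(2 12 7)(6 8 9) = [16, 1, 12, 3, 4, 0, 8, 2, 9, 6, 5, 11, 7, 13, 14, 15, 10]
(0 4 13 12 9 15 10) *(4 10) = (0 10)(4 13 12 9 15) = [10, 1, 2, 3, 13, 5, 6, 7, 8, 15, 0, 11, 9, 12, 14, 4]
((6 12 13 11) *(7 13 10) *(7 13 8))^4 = [0, 1, 2, 3, 4, 5, 11, 7, 8, 9, 12, 13, 6, 10] = (6 11 13 10 12)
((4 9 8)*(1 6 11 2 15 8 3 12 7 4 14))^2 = [0, 11, 8, 7, 3, 5, 2, 9, 1, 12, 10, 15, 4, 13, 6, 14] = (1 11 15 14 6 2 8)(3 7 9 12 4)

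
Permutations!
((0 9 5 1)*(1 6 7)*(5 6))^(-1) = (0 1 7 6 9) = [1, 7, 2, 3, 4, 5, 9, 6, 8, 0]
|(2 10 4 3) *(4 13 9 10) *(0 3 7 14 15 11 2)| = 6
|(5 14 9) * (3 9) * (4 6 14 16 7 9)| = 4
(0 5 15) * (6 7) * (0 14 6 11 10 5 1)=[1, 0, 2, 3, 4, 15, 7, 11, 8, 9, 5, 10, 12, 13, 6, 14]=(0 1)(5 15 14 6 7 11 10)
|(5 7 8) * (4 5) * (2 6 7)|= |(2 6 7 8 4 5)|= 6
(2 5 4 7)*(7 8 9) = (2 5 4 8 9 7) = [0, 1, 5, 3, 8, 4, 6, 2, 9, 7]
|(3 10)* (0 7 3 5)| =5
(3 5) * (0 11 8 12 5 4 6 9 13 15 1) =[11, 0, 2, 4, 6, 3, 9, 7, 12, 13, 10, 8, 5, 15, 14, 1] =(0 11 8 12 5 3 4 6 9 13 15 1)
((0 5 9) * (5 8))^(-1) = (0 9 5 8) = [9, 1, 2, 3, 4, 8, 6, 7, 0, 5]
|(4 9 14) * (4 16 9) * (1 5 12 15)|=|(1 5 12 15)(9 14 16)|=12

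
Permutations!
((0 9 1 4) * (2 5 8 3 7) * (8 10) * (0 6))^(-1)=(0 6 4 1 9)(2 7 3 8 10 5)=[6, 9, 7, 8, 1, 2, 4, 3, 10, 0, 5]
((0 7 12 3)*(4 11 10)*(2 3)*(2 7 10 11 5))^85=[10, 1, 3, 0, 5, 2, 6, 12, 8, 9, 4, 11, 7]=(0 10 4 5 2 3)(7 12)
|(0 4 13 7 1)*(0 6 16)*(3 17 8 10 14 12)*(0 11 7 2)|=60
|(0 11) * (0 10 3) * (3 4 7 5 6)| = |(0 11 10 4 7 5 6 3)| = 8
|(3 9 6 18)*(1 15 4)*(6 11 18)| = |(1 15 4)(3 9 11 18)| = 12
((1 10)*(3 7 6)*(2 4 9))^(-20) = (10)(2 4 9)(3 7 6) = [0, 1, 4, 7, 9, 5, 3, 6, 8, 2, 10]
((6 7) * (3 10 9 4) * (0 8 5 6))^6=(0 8 5 6 7)(3 9)(4 10)=[8, 1, 2, 9, 10, 6, 7, 0, 5, 3, 4]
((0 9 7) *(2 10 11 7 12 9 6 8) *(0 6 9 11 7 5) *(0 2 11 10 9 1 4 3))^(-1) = [3, 0, 5, 4, 1, 11, 7, 10, 6, 2, 12, 8, 9] = (0 3 4 1)(2 5 11 8 6 7 10 12 9)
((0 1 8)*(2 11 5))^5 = [8, 0, 5, 3, 4, 11, 6, 7, 1, 9, 10, 2] = (0 8 1)(2 5 11)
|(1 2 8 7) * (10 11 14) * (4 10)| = |(1 2 8 7)(4 10 11 14)| = 4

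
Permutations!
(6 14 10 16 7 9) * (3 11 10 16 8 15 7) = [0, 1, 2, 11, 4, 5, 14, 9, 15, 6, 8, 10, 12, 13, 16, 7, 3] = (3 11 10 8 15 7 9 6 14 16)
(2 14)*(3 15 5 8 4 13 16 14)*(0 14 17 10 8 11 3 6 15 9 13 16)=(0 14 2 6 15 5 11 3 9 13)(4 16 17 10 8)=[14, 1, 6, 9, 16, 11, 15, 7, 4, 13, 8, 3, 12, 0, 2, 5, 17, 10]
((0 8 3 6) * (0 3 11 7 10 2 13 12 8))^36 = (2 13 12 8 11 7 10) = [0, 1, 13, 3, 4, 5, 6, 10, 11, 9, 2, 7, 8, 12]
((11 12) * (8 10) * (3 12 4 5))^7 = (3 11 5 12 4)(8 10) = [0, 1, 2, 11, 3, 12, 6, 7, 10, 9, 8, 5, 4]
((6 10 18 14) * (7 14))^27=(6 18 14 10 7)=[0, 1, 2, 3, 4, 5, 18, 6, 8, 9, 7, 11, 12, 13, 10, 15, 16, 17, 14]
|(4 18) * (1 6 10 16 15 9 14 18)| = |(1 6 10 16 15 9 14 18 4)| = 9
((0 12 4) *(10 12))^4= (12)= [0, 1, 2, 3, 4, 5, 6, 7, 8, 9, 10, 11, 12]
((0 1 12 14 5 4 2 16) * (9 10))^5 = [4, 2, 14, 3, 12, 1, 6, 7, 8, 10, 9, 11, 16, 13, 0, 15, 5] = (0 4 12 16 5 1 2 14)(9 10)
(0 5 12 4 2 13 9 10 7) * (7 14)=(0 5 12 4 2 13 9 10 14 7)=[5, 1, 13, 3, 2, 12, 6, 0, 8, 10, 14, 11, 4, 9, 7]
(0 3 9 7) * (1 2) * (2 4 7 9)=[3, 4, 1, 2, 7, 5, 6, 0, 8, 9]=(9)(0 3 2 1 4 7)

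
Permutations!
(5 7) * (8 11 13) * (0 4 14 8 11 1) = [4, 0, 2, 3, 14, 7, 6, 5, 1, 9, 10, 13, 12, 11, 8] = (0 4 14 8 1)(5 7)(11 13)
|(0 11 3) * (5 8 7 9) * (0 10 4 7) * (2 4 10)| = |(0 11 3 2 4 7 9 5 8)| = 9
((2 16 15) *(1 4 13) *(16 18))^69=[0, 1, 18, 3, 4, 5, 6, 7, 8, 9, 10, 11, 12, 13, 14, 2, 15, 17, 16]=(2 18 16 15)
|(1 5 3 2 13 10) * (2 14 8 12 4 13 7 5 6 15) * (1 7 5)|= |(1 6 15 2 5 3 14 8 12 4 13 10 7)|= 13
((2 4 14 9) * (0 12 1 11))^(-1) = (0 11 1 12)(2 9 14 4) = [11, 12, 9, 3, 2, 5, 6, 7, 8, 14, 10, 1, 0, 13, 4]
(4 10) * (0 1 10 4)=(0 1 10)=[1, 10, 2, 3, 4, 5, 6, 7, 8, 9, 0]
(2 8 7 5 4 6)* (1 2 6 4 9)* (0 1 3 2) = (0 1)(2 8 7 5 9 3) = [1, 0, 8, 2, 4, 9, 6, 5, 7, 3]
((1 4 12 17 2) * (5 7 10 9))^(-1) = (1 2 17 12 4)(5 9 10 7) = [0, 2, 17, 3, 1, 9, 6, 5, 8, 10, 7, 11, 4, 13, 14, 15, 16, 12]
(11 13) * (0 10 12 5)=(0 10 12 5)(11 13)=[10, 1, 2, 3, 4, 0, 6, 7, 8, 9, 12, 13, 5, 11]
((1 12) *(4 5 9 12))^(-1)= [0, 12, 2, 3, 1, 4, 6, 7, 8, 5, 10, 11, 9]= (1 12 9 5 4)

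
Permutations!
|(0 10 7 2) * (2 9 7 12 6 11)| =|(0 10 12 6 11 2)(7 9)| =6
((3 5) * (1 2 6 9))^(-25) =[0, 9, 1, 5, 4, 3, 2, 7, 8, 6] =(1 9 6 2)(3 5)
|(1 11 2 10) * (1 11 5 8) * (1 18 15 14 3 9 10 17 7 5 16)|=12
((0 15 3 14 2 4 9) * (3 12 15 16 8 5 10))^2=(0 8 10 14 4)(2 9 16 5 3)=[8, 1, 9, 2, 0, 3, 6, 7, 10, 16, 14, 11, 12, 13, 4, 15, 5]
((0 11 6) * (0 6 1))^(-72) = (11) = [0, 1, 2, 3, 4, 5, 6, 7, 8, 9, 10, 11]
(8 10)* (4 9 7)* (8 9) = (4 8 10 9 7) = [0, 1, 2, 3, 8, 5, 6, 4, 10, 7, 9]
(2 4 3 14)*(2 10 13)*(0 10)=(0 10 13 2 4 3 14)=[10, 1, 4, 14, 3, 5, 6, 7, 8, 9, 13, 11, 12, 2, 0]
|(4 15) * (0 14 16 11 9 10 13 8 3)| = |(0 14 16 11 9 10 13 8 3)(4 15)| = 18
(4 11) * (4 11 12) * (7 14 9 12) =(4 7 14 9 12) =[0, 1, 2, 3, 7, 5, 6, 14, 8, 12, 10, 11, 4, 13, 9]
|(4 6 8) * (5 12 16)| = |(4 6 8)(5 12 16)| = 3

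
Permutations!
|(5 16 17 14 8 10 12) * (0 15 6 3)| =|(0 15 6 3)(5 16 17 14 8 10 12)| =28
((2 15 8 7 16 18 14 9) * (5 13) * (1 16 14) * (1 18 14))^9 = [0, 16, 15, 3, 4, 13, 6, 1, 7, 2, 10, 11, 12, 5, 9, 8, 14, 17, 18] = (18)(1 16 14 9 2 15 8 7)(5 13)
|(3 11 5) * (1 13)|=|(1 13)(3 11 5)|=6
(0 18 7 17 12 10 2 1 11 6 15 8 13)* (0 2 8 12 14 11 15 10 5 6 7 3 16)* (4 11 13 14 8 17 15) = (0 18 3 16)(1 4 11 7 15 12 5 6 10 17 8 14 13 2) = [18, 4, 1, 16, 11, 6, 10, 15, 14, 9, 17, 7, 5, 2, 13, 12, 0, 8, 3]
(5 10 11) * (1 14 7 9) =(1 14 7 9)(5 10 11) =[0, 14, 2, 3, 4, 10, 6, 9, 8, 1, 11, 5, 12, 13, 7]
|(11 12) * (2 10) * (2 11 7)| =|(2 10 11 12 7)| =5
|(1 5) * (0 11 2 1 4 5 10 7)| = 6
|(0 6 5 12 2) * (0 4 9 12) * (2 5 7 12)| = |(0 6 7 12 5)(2 4 9)| = 15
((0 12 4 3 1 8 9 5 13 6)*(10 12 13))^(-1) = (0 6 13)(1 3 4 12 10 5 9 8) = [6, 3, 2, 4, 12, 9, 13, 7, 1, 8, 5, 11, 10, 0]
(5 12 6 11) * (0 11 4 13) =(0 11 5 12 6 4 13) =[11, 1, 2, 3, 13, 12, 4, 7, 8, 9, 10, 5, 6, 0]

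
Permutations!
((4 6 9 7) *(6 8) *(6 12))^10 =[0, 1, 2, 3, 9, 5, 8, 6, 7, 12, 10, 11, 4] =(4 9 12)(6 8 7)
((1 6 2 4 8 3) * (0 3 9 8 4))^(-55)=(8 9)=[0, 1, 2, 3, 4, 5, 6, 7, 9, 8]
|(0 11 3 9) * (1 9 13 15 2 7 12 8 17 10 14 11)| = |(0 1 9)(2 7 12 8 17 10 14 11 3 13 15)| = 33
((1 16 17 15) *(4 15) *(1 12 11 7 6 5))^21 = (1 16 17 4 15 12 11 7 6 5) = [0, 16, 2, 3, 15, 1, 5, 6, 8, 9, 10, 7, 11, 13, 14, 12, 17, 4]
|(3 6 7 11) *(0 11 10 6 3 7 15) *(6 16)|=7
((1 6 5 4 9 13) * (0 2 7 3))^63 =(0 3 7 2)(1 4)(5 13)(6 9) =[3, 4, 0, 7, 1, 13, 9, 2, 8, 6, 10, 11, 12, 5]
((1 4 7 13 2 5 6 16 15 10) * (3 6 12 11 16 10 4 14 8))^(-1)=[0, 10, 13, 8, 15, 2, 3, 4, 14, 9, 6, 12, 5, 7, 1, 16, 11]=(1 10 6 3 8 14)(2 13 7 4 15 16 11 12 5)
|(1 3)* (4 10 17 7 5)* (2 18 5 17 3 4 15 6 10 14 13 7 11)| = |(1 4 14 13 7 17 11 2 18 5 15 6 10 3)| = 14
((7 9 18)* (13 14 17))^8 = (7 18 9)(13 17 14) = [0, 1, 2, 3, 4, 5, 6, 18, 8, 7, 10, 11, 12, 17, 13, 15, 16, 14, 9]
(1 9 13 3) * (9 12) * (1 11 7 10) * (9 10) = [0, 12, 2, 11, 4, 5, 6, 9, 8, 13, 1, 7, 10, 3] = (1 12 10)(3 11 7 9 13)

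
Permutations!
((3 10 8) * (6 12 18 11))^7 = [0, 1, 2, 10, 4, 5, 11, 7, 3, 9, 8, 18, 6, 13, 14, 15, 16, 17, 12] = (3 10 8)(6 11 18 12)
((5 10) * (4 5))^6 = (10) = [0, 1, 2, 3, 4, 5, 6, 7, 8, 9, 10]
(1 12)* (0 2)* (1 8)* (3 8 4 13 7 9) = (0 2)(1 12 4 13 7 9 3 8) = [2, 12, 0, 8, 13, 5, 6, 9, 1, 3, 10, 11, 4, 7]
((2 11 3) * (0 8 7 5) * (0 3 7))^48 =(2 5 11 3 7) =[0, 1, 5, 7, 4, 11, 6, 2, 8, 9, 10, 3]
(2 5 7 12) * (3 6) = (2 5 7 12)(3 6) = [0, 1, 5, 6, 4, 7, 3, 12, 8, 9, 10, 11, 2]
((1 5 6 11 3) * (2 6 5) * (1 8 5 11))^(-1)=(1 6 2)(3 11 5 8)=[0, 6, 1, 11, 4, 8, 2, 7, 3, 9, 10, 5]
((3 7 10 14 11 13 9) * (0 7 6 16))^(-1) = (0 16 6 3 9 13 11 14 10 7) = [16, 1, 2, 9, 4, 5, 3, 0, 8, 13, 7, 14, 12, 11, 10, 15, 6]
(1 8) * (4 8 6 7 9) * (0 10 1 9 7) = (0 10 1 6)(4 8 9) = [10, 6, 2, 3, 8, 5, 0, 7, 9, 4, 1]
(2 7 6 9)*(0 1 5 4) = (0 1 5 4)(2 7 6 9) = [1, 5, 7, 3, 0, 4, 9, 6, 8, 2]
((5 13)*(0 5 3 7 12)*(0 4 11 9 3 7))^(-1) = (0 3 9 11 4 12 7 13 5) = [3, 1, 2, 9, 12, 0, 6, 13, 8, 11, 10, 4, 7, 5]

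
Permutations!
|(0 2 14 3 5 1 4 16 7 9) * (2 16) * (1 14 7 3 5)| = |(0 16 3 1 4 2 7 9)(5 14)| = 8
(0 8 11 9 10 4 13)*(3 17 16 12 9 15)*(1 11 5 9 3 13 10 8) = (0 1 11 15 13)(3 17 16 12)(4 10)(5 9 8) = [1, 11, 2, 17, 10, 9, 6, 7, 5, 8, 4, 15, 3, 0, 14, 13, 12, 16]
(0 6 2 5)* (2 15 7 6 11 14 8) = [11, 1, 5, 3, 4, 0, 15, 6, 2, 9, 10, 14, 12, 13, 8, 7] = (0 11 14 8 2 5)(6 15 7)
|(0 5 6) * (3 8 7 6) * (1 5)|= |(0 1 5 3 8 7 6)|= 7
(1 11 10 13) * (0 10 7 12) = (0 10 13 1 11 7 12) = [10, 11, 2, 3, 4, 5, 6, 12, 8, 9, 13, 7, 0, 1]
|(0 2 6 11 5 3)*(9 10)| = |(0 2 6 11 5 3)(9 10)| = 6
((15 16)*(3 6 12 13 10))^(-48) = (16)(3 12 10 6 13) = [0, 1, 2, 12, 4, 5, 13, 7, 8, 9, 6, 11, 10, 3, 14, 15, 16]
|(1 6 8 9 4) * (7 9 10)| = |(1 6 8 10 7 9 4)| = 7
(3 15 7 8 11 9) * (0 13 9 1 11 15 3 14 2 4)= [13, 11, 4, 3, 0, 5, 6, 8, 15, 14, 10, 1, 12, 9, 2, 7]= (0 13 9 14 2 4)(1 11)(7 8 15)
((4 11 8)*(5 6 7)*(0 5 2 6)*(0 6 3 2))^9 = (11)(0 5 6 7)(2 3) = [5, 1, 3, 2, 4, 6, 7, 0, 8, 9, 10, 11]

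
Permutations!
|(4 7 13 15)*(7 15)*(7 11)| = 6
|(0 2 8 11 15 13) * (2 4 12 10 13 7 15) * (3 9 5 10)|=24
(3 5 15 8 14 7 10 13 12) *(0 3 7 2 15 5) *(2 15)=(0 3)(7 10 13 12)(8 14 15)=[3, 1, 2, 0, 4, 5, 6, 10, 14, 9, 13, 11, 7, 12, 15, 8]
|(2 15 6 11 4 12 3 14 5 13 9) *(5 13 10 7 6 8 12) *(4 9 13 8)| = |(2 15 4 5 10 7 6 11 9)(3 14 8 12)| = 36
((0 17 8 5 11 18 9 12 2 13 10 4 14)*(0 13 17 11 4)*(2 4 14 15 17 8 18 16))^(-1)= (0 10 13 14 5 8 2 16 11)(4 12 9 18 17 15)= [10, 1, 16, 3, 12, 8, 6, 7, 2, 18, 13, 0, 9, 14, 5, 4, 11, 15, 17]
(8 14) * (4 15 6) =(4 15 6)(8 14) =[0, 1, 2, 3, 15, 5, 4, 7, 14, 9, 10, 11, 12, 13, 8, 6]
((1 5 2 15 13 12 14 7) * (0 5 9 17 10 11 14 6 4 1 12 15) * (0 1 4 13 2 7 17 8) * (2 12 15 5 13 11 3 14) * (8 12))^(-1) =[8, 2, 11, 10, 4, 13, 12, 5, 15, 1, 17, 6, 9, 0, 3, 7, 16, 14] =(0 8 15 7 5 13)(1 2 11 6 12 9)(3 10 17 14)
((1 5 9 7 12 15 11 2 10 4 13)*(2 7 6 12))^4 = (1 12 2)(4 9 11)(5 15 10)(6 7 13) = [0, 12, 1, 3, 9, 15, 7, 13, 8, 11, 5, 4, 2, 6, 14, 10]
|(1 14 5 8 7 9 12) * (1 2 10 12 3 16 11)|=9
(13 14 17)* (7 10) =(7 10)(13 14 17) =[0, 1, 2, 3, 4, 5, 6, 10, 8, 9, 7, 11, 12, 14, 17, 15, 16, 13]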